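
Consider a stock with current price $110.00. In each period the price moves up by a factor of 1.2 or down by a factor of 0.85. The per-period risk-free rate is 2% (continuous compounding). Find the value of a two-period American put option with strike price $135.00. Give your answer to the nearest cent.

$26.37

Risk-neutral probability p = (e^0.02 − 0.85)/(1.2 − 0.85) = 0.1702/0.3500 = 0.4863
Terminal stock prices: S_uu = 158.4, S_ud = 112.2, S_dd = 79.47
Terminal payoffs (K − S): max(-23.4, 0) = 0, max(22.8, 0) = 22.8, max(55.53, 0) = 55.53
Node u (S = 132): continuation = e^(−0.02)·[0.4863·0.0000 + 0.5137·22.8000] = 11.4807; exercise value = 3.0000 ≤ continuation, so V_u = 11.4807
Node d (S = 93.5): continuation = e^(−0.02)·[0.4863·22.8000 + 0.5137·55.5250] = 38.8268; exercise value = 41.5000 > continuation, so V_d = 41.5000 (exercise)
Node 0 (S = 110): continuation = e^(−0.02)·[0.4863·11.4807 + 0.5137·41.5000] = 26.3692; exercise value = 25.0000 ≤ continuation, so V_0 = 26.3692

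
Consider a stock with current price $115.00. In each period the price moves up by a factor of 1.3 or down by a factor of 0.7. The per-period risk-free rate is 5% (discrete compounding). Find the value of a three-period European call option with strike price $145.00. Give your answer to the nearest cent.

$18.46

Risk-neutral probability p = (1 + 0.05 − 0.7)/(1.3 − 0.7) = 0.3500/0.6000 = 0.5833
Terminal stock prices: S_uuu = 252.7, S_uud = 136, S_udd = 73.25, S_ddd = 39.44
Terminal payoffs (S − K): max(107.7, 0) = 107.7, max(-8.955, 0) = 0, max(-71.75, 0) = 0, max(-105.6, 0) = 0
Node uu (S = 194.4): V_uu = 1/1.05·[0.5833·107.6550 + 0.4167·0.0000] = 59.8083
Node ud (S = 104.6): V_ud = 1/1.05·[0.5833·0.0000 + 0.4167·0.0000] = 0.0000
Node dd (S = 56.35): V_dd = 1/1.05·[0.5833·0.0000 + 0.4167·0.0000] = 0.0000
Node u (S = 149.5): V_u = 1/1.05·[0.5833·59.8083 + 0.4167·0.0000] = 33.2269
Node d (S = 80.5): V_d = 1/1.05·[0.5833·0.0000 + 0.4167·0.0000] = 0.0000
Node 0 (S = 115): V_0 = 1/1.05·[0.5833·33.2269 + 0.4167·0.0000] = 18.4594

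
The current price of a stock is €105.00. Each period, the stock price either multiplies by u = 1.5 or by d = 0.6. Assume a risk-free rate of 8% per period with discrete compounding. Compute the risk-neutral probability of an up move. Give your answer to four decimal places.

p = 0.5333

Risk-neutral probability p = (1 + 0.08 − 0.6)/(1.5 − 0.6) = 0.4800/0.9000 = 0.5333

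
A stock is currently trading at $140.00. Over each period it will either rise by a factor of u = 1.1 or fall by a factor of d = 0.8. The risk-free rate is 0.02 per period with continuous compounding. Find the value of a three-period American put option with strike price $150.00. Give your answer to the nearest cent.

Risk-neutral probability p = (e^0.02 − 0.8)/(1.1 − 0.8) = 0.2202/0.3000 = 0.7340
Terminal stock prices: S_uuu = 186.3, S_uud = 135.5, S_udd = 98.56, S_ddd = 71.68
Terminal payoffs (K − S): max(-36.34, 0) = 0, max(14.48, 0) = 14.48, max(51.44, 0) = 51.44, max(78.32, 0) = 78.32
Node uu (S = 169.4): continuation = e^(−0.02)·[0.7340·0.0000 + 0.2660·14.4800] = 3.7753; exercise value = 0.0000 ≤ continuation, so V_uu = 3.7753
Node ud (S = 123.2): continuation = e^(−0.02)·[0.7340·14.4800 + 0.2660·51.4400] = 23.8298; exercise value = 26.8000 > continuation, so V_ud = 26.8000 (exercise)
Node dd (S = 89.6): continuation = e^(−0.02)·[0.7340·51.4400 + 0.2660·78.3200] = 57.4298; exercise value = 60.4000 > continuation, so V_dd = 60.4000 (exercise)
Node u (S = 154): continuation = e^(−0.02)·[0.7340·3.7753 + 0.2660·26.8000] = 9.7038; exercise value = 0.0000 ≤ continuation, so V_u = 9.7038
Node d (S = 112): continuation = e^(−0.02)·[0.7340·26.8000 + 0.2660·60.4000] = 35.0298; exercise value = 38.0000 > continuation, so V_d = 38.0000 (exercise)
Node 0 (S = 140): continuation = e^(−0.02)·[0.7340·9.7038 + 0.2660·38.0000] = 16.8893; exercise value = 10.0000 ≤ continuation, so V_0 = 16.8893

$16.89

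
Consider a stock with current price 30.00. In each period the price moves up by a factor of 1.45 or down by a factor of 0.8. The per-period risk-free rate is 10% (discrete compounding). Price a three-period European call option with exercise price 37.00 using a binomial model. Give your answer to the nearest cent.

Risk-neutral probability p = (1 + 0.1 − 0.8)/(1.45 − 0.8) = 0.3000/0.6500 = 0.4615
Terminal stock prices: S_uuu = 91.46, S_uud = 50.46, S_udd = 27.84, S_ddd = 15.36
Terminal payoffs (S − K): max(54.46, 0) = 54.46, max(13.46, 0) = 13.46, max(-9.16, 0) = 0, max(-21.64, 0) = 0
Node uu (S = 63.08): V_uu = 1/1.1·[0.4615·54.4587 + 0.5385·13.4600] = 29.4386
Node ud (S = 34.8): V_ud = 1/1.1·[0.4615·13.4600 + 0.5385·0.0000] = 5.6476
Node dd (S = 19.2): V_dd = 1/1.1·[0.4615·0.0000 + 0.5385·0.0000] = 0.0000
Node u (S = 43.5): V_u = 1/1.1·[0.4615·29.4386 + 0.5385·5.6476] = 15.1164
Node d (S = 24): V_d = 1/1.1·[0.4615·5.6476 + 0.5385·0.0000] = 2.3696
Node 0 (S = 30): V_0 = 1/1.1·[0.4615·15.1164 + 0.5385·2.3696] = 7.5025

7.50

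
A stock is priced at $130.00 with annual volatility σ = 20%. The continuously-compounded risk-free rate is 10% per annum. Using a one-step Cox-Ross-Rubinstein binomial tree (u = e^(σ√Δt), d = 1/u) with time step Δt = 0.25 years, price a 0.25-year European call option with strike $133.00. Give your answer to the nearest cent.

$6.26

CRR parameters: u = e^(σ√Δt) = e^(0.2·√0.25) = 1.1052, d = 1/u = 0.9048
Per-period rate: rΔt = 0.1·0.25 = 0.025, so R = e^0.025 = 1.0253
Risk-neutral probability p = (e^0.025 − 0.9048)/(1.1052 − 0.9048) = 0.1205/0.2003 = 0.6014
Terminal stock prices: S_u = 143.7, S_d = 117.6
Terminal payoffs (S − K): max(10.67, 0) = 10.67, max(-15.37, 0) = 0
Node 0 (S = 130): V_0 = e^(−0.025)·[0.6014·10.6722 + 0.3986·0.0000] = 6.2597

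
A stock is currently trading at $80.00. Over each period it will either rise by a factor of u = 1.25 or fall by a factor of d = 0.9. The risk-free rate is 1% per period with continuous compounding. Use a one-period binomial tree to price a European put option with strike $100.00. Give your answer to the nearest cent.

Risk-neutral probability p = (e^0.01 − 0.9)/(1.25 − 0.9) = 0.1101/0.3500 = 0.3144
Terminal stock prices: S_u = 100, S_d = 72
Terminal payoffs (K − S): max(0, 0) = 0, max(28, 0) = 28
Node 0 (S = 80): V_0 = e^(−0.01)·[0.3144·0.0000 + 0.6856·28.0000] = 19.0050

$19.00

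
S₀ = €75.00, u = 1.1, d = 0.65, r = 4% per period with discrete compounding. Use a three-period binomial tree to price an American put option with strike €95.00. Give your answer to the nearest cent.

€20.00

Risk-neutral probability p = (1 + 0.04 − 0.65)/(1.1 − 0.65) = 0.3900/0.4500 = 0.8667
Terminal stock prices: S_uuu = 99.83, S_uud = 58.99, S_udd = 34.86, S_ddd = 20.6
Terminal payoffs (K − S): max(-4.825, 0) = 0, max(36.01, 0) = 36.01, max(60.14, 0) = 60.14, max(74.4, 0) = 74.4
Node uu (S = 90.75): continuation = 1/1.04·[0.8667·0.0000 + 0.1333·36.0125] = 4.6170; exercise value = 4.2500 ≤ continuation, so V_uu = 4.6170
Node ud (S = 53.62): continuation = 1/1.04·[0.8667·36.0125 + 0.1333·60.1437] = 37.7212; exercise value = 41.3750 > continuation, so V_ud = 41.3750 (exercise)
Node dd (S = 31.69): continuation = 1/1.04·[0.8667·60.1437 + 0.1333·74.4031] = 59.6587; exercise value = 63.3125 > continuation, so V_dd = 63.3125 (exercise)
Node u (S = 82.5): continuation = 1/1.04·[0.8667·4.6170 + 0.1333·41.3750] = 9.1520; exercise value = 12.5000 > continuation, so V_u = 12.5000 (exercise)
Node d (S = 48.75): continuation = 1/1.04·[0.8667·41.3750 + 0.1333·63.3125] = 42.5962; exercise value = 46.2500 > continuation, so V_d = 46.2500 (exercise)
Node 0 (S = 75): continuation = 1/1.04·[0.8667·12.5000 + 0.1333·46.2500] = 16.3462; exercise value = 20.0000 > continuation, so V_0 = 20.0000 (exercise)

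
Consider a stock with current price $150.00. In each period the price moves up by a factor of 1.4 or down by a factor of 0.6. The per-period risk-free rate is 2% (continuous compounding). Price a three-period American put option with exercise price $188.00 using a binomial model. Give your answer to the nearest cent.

$61.89

Risk-neutral probability p = (e^0.02 − 0.6)/(1.4 − 0.6) = 0.4202/0.8000 = 0.5253
Terminal stock prices: S_uuu = 411.6, S_uud = 176.4, S_udd = 75.6, S_ddd = 32.4
Terminal payoffs (K − S): max(-223.6, 0) = 0, max(11.6, 0) = 11.6, max(112.4, 0) = 112.4, max(155.6, 0) = 155.6
Node uu (S = 294): continuation = e^(−0.02)·[0.5253·0.0000 + 0.4747·11.6000] = 5.3980; exercise value = 0.0000 ≤ continuation, so V_uu = 5.3980
Node ud (S = 126): continuation = e^(−0.02)·[0.5253·11.6000 + 0.4747·112.4000] = 58.2774; exercise value = 62.0000 > continuation, so V_ud = 62.0000 (exercise)
Node dd (S = 54): continuation = e^(−0.02)·[0.5253·112.4000 + 0.4747·155.6000] = 130.2774; exercise value = 134.0000 > continuation, so V_dd = 134.0000 (exercise)
Node u (S = 210): continuation = e^(−0.02)·[0.5253·5.3980 + 0.4747·62.0000] = 31.6307; exercise value = 0.0000 ≤ continuation, so V_u = 31.6307
Node d (S = 90): continuation = e^(−0.02)·[0.5253·62.0000 + 0.4747·134.0000] = 94.2774; exercise value = 98.0000 > continuation, so V_d = 98.0000 (exercise)
Node 0 (S = 150): continuation = e^(−0.02)·[0.5253·31.6307 + 0.4747·98.0000] = 61.8892; exercise value = 38.0000 ≤ continuation, so V_0 = 61.8892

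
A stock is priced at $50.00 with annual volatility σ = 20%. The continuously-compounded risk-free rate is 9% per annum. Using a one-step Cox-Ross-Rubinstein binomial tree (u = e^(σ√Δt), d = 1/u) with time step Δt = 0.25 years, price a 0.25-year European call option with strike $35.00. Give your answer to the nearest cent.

CRR parameters: u = e^(σ√Δt) = e^(0.2·√0.25) = 1.1052, d = 1/u = 0.9048
Per-period rate: rΔt = 0.09·0.25 = 0.0225, so R = e^0.0225 = 1.0228
Risk-neutral probability p = (e^0.0225 − 0.9048)/(1.1052 − 0.9048) = 0.1179/0.2003 = 0.5886
Terminal stock prices: S_u = 55.26, S_d = 45.24
Terminal payoffs (S − K): max(20.26, 0) = 20.26, max(10.24, 0) = 10.24
Node 0 (S = 50): V_0 = e^(−0.0225)·[0.5886·20.2585 + 0.4114·10.2419] = 15.7787

$15.78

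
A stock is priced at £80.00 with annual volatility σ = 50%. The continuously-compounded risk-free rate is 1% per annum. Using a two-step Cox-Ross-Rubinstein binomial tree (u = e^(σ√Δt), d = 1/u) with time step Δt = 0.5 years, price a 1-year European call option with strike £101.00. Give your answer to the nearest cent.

£10.67

CRR parameters: u = e^(σ√Δt) = e^(0.5·√0.5) = 1.4241, d = 1/u = 0.7022
Per-period rate: rΔt = 0.01·0.5 = 0.005, so R = e^0.005 = 1.0050
Risk-neutral probability p = (e^0.005 − 0.7022)/(1.4241 − 0.7022) = 0.3028/0.7219 = 0.4195
Terminal stock prices: S_uu = 162.2, S_ud = 80, S_dd = 39.45
Terminal payoffs (S − K): max(61.25, 0) = 61.25, max(-21, 0) = 0, max(-61.55, 0) = 0
Node u (S = 113.9): V_u = e^(−0.005)·[0.4195·61.2492 + 0.5805·0.0000] = 25.5637
Node d (S = 56.18): V_d = e^(−0.005)·[0.4195·0.0000 + 0.5805·0.0000] = 0.0000
Node 0 (S = 80): V_0 = e^(−0.005)·[0.4195·25.5637 + 0.5805·0.0000] = 10.6696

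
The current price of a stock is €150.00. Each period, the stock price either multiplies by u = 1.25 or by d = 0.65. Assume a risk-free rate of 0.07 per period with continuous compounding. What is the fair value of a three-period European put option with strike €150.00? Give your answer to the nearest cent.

Risk-neutral probability p = (e^0.07 − 0.65)/(1.25 − 0.65) = 0.4225/0.6000 = 0.7042
Terminal stock prices: S_uuu = 293, S_uud = 152.3, S_udd = 79.22, S_ddd = 41.19
Terminal payoffs (K − S): max(-143, 0) = 0, max(-2.344, 0) = 0, max(70.78, 0) = 70.78, max(108.8, 0) = 108.8
Node uu (S = 234.4): V_uu = e^(−0.07)·[0.7042·0.0000 + 0.2958·0.0000] = 0.0000
Node ud (S = 121.9): V_ud = e^(−0.07)·[0.7042·0.0000 + 0.2958·70.7812] = 19.5229
Node dd (S = 63.38): V_dd = e^(−0.07)·[0.7042·70.7812 + 0.2958·108.8063] = 76.4841
Node u (S = 187.5): V_u = e^(−0.07)·[0.7042·0.0000 + 0.2958·19.5229] = 5.3848
Node d (S = 97.5): V_d = e^(−0.07)·[0.7042·19.5229 + 0.2958·76.4841] = 33.9141
Node 0 (S = 150): V_0 = e^(−0.07)·[0.7042·5.3848 + 0.2958·33.9141] = 12.8897

€12.89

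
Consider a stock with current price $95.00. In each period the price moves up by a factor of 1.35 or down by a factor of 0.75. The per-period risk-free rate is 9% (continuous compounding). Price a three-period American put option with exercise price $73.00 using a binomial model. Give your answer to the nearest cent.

Risk-neutral probability p = (e^0.09 − 0.75)/(1.35 − 0.75) = 0.3442/0.6000 = 0.5736
Terminal stock prices: S_uuu = 233.7, S_uud = 129.9, S_udd = 72.14, S_ddd = 40.08
Terminal payoffs (K − S): max(-160.7, 0) = 0, max(-56.85, 0) = 0, max(0.8594, 0) = 0.8594, max(32.92, 0) = 32.92
Node uu (S = 173.1): continuation = e^(−0.09)·[0.5736·0.0000 + 0.4264·0.0000] = 0.0000; exercise value = 0.0000 ≤ continuation, so V_uu = 0.0000
Node ud (S = 96.19): continuation = e^(−0.09)·[0.5736·0.0000 + 0.4264·0.8594] = 0.3349; exercise value = 0.0000 ≤ continuation, so V_ud = 0.3349
Node dd (S = 53.44): continuation = e^(−0.09)·[0.5736·0.8594 + 0.4264·32.9219] = 13.2795; exercise value = 19.5625 > continuation, so V_dd = 19.5625 (exercise)
Node u (S = 128.2): continuation = e^(−0.09)·[0.5736·0.0000 + 0.4264·0.3349] = 0.1305; exercise value = 0.0000 ≤ continuation, so V_u = 0.1305
Node d (S = 71.25): continuation = e^(−0.09)·[0.5736·0.3349 + 0.4264·19.5625] = 7.7986; exercise value = 1.7500 ≤ continuation, so V_d = 7.7986
Node 0 (S = 95): continuation = e^(−0.09)·[0.5736·0.1305 + 0.4264·7.7986] = 3.1074; exercise value = 0.0000 ≤ continuation, so V_0 = 3.1074

$3.11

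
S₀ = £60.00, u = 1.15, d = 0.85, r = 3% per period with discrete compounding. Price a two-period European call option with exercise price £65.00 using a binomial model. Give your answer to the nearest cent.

Risk-neutral probability p = (1 + 0.03 − 0.85)/(1.15 − 0.85) = 0.1800/0.3000 = 0.6000
Terminal stock prices: S_uu = 79.35, S_ud = 58.65, S_dd = 43.35
Terminal payoffs (S − K): max(14.35, 0) = 14.35, max(-6.35, 0) = 0, max(-21.65, 0) = 0
Node u (S = 69): V_u = 1/1.03·[0.6000·14.3500 + 0.4000·0.0000] = 8.3592
Node d (S = 51): V_d = 1/1.03·[0.6000·0.0000 + 0.4000·0.0000] = 0.0000
Node 0 (S = 60): V_0 = 1/1.03·[0.6000·8.3592 + 0.4000·0.0000] = 4.8695

£4.87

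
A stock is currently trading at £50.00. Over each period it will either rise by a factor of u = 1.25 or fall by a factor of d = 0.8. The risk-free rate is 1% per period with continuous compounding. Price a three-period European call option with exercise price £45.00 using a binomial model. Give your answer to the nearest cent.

Risk-neutral probability p = (e^0.01 − 0.8)/(1.25 − 0.8) = 0.2101/0.4500 = 0.4668
Terminal stock prices: S_uuu = 97.66, S_uud = 62.5, S_udd = 40, S_ddd = 25.6
Terminal payoffs (S − K): max(52.66, 0) = 52.66, max(17.5, 0) = 17.5, max(-5, 0) = 0, max(-19.4, 0) = 0
Node uu (S = 78.12): V_uu = e^(−0.01)·[0.4668·52.6562 + 0.5332·17.5000] = 33.5728
Node ud (S = 50): V_ud = e^(−0.01)·[0.4668·17.5000 + 0.5332·0.0000] = 8.0873
Node dd (S = 32): V_dd = e^(−0.01)·[0.4668·0.0000 + 0.5332·0.0000] = 0.0000
Node u (S = 62.5): V_u = e^(−0.01)·[0.4668·33.5728 + 0.5332·8.0873] = 19.7845
Node d (S = 40): V_d = e^(−0.01)·[0.4668·8.0873 + 0.5332·0.0000] = 3.7374
Node 0 (S = 50): V_0 = e^(−0.01)·[0.4668·19.7845 + 0.5332·3.7374] = 11.1162

£11.12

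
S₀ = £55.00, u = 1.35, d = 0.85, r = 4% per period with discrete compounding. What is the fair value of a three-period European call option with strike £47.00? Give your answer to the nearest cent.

Risk-neutral probability p = (1 + 0.04 − 0.85)/(1.35 − 0.85) = 0.1900/0.5000 = 0.3800
Terminal stock prices: S_uuu = 135.3, S_uud = 85.2, S_udd = 53.65, S_ddd = 33.78
Terminal payoffs (S − K): max(88.32, 0) = 88.32, max(38.2, 0) = 38.2, max(6.646, 0) = 6.646, max(-13.22, 0) = 0
Node uu (S = 100.2): V_uu = 1/1.04·[0.3800·88.3206 + 0.6200·38.2019] = 55.0452
Node ud (S = 63.11): V_ud = 1/1.04·[0.3800·38.2019 + 0.6200·6.6456] = 17.9202
Node dd (S = 39.74): V_dd = 1/1.04·[0.3800·6.6456 + 0.6200·0.0000] = 2.4282
Node u (S = 74.25): V_u = 1/1.04·[0.3800·55.0452 + 0.6200·17.9202] = 30.7959
Node d (S = 46.75): V_d = 1/1.04·[0.3800·17.9202 + 0.6200·2.4282] = 7.9953
Node 0 (S = 55): V_0 = 1/1.04·[0.3800·30.7959 + 0.6200·7.9953] = 16.0188

£16.02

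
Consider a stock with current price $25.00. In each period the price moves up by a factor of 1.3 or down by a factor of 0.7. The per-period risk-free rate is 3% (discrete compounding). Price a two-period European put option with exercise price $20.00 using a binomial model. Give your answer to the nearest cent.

Risk-neutral probability p = (1 + 0.03 − 0.7)/(1.3 − 0.7) = 0.3300/0.6000 = 0.5500
Terminal stock prices: S_uu = 42.25, S_ud = 22.75, S_dd = 12.25
Terminal payoffs (K − S): max(-22.25, 0) = 0, max(-2.75, 0) = 0, max(7.75, 0) = 7.75
Node u (S = 32.5): V_u = 1/1.03·[0.5500·0.0000 + 0.4500·0.0000] = 0.0000
Node d (S = 17.5): V_d = 1/1.03·[0.5500·0.0000 + 0.4500·7.7500] = 3.3859
Node 0 (S = 25): V_0 = 1/1.03·[0.5500·0.0000 + 0.4500·3.3859] = 1.4793

$1.48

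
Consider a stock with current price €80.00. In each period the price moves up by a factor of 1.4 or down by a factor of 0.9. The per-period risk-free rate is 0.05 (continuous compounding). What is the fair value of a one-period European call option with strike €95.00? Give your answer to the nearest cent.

€4.89

Risk-neutral probability p = (e^0.05 − 0.9)/(1.4 − 0.9) = 0.1513/0.5000 = 0.3025
Terminal stock prices: S_u = 112, S_d = 72
Terminal payoffs (S − K): max(17, 0) = 17, max(-23, 0) = 0
Node 0 (S = 80): V_0 = e^(−0.05)·[0.3025·17.0000 + 0.6975·0.0000] = 4.8924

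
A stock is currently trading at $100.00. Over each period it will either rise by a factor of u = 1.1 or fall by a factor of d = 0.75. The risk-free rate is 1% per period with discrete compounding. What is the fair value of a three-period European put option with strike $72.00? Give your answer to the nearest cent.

Risk-neutral probability p = (1 + 0.01 − 0.75)/(1.1 − 0.75) = 0.2600/0.3500 = 0.7429
Terminal stock prices: S_uuu = 133.1, S_uud = 90.75, S_udd = 61.88, S_ddd = 42.19
Terminal payoffs (K − S): max(-61.1, 0) = 0, max(-18.75, 0) = 0, max(10.12, 0) = 10.12, max(29.81, 0) = 29.81
Node uu (S = 121): V_uu = 1/1.01·[0.7429·0.0000 + 0.2571·0.0000] = 0.0000
Node ud (S = 82.5): V_ud = 1/1.01·[0.7429·0.0000 + 0.2571·10.1250] = 2.5778
Node dd (S = 56.25): V_dd = 1/1.01·[0.7429·10.1250 + 0.2571·29.8125] = 15.0371
Node u (S = 110): V_u = 1/1.01·[0.7429·0.0000 + 0.2571·2.5778] = 0.6563
Node d (S = 75): V_d = 1/1.01·[0.7429·2.5778 + 0.2571·15.0371] = 5.7244
Node 0 (S = 100): V_0 = 1/1.01·[0.7429·0.6563 + 0.2571·5.7244] = 1.9401

$1.94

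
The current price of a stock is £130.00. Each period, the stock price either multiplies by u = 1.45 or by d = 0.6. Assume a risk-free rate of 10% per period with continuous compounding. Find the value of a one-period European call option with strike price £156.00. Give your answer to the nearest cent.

£17.48

Risk-neutral probability p = (e^0.1 − 0.6)/(1.45 − 0.6) = 0.5052/0.8500 = 0.5943
Terminal stock prices: S_u = 188.5, S_d = 78
Terminal payoffs (S − K): max(32.5, 0) = 32.5, max(-78, 0) = 0
Node 0 (S = 130): V_0 = e^(−0.1)·[0.5943·32.5000 + 0.4057·0.0000] = 17.4773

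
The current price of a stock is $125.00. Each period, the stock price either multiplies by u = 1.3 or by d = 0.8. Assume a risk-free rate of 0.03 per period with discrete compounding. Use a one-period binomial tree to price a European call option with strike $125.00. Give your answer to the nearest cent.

$16.75

Risk-neutral probability p = (1 + 0.03 − 0.8)/(1.3 − 0.8) = 0.2300/0.5000 = 0.4600
Terminal stock prices: S_u = 162.5, S_d = 100
Terminal payoffs (S − K): max(37.5, 0) = 37.5, max(-25, 0) = 0
Node 0 (S = 125): V_0 = 1/1.03·[0.4600·37.5000 + 0.5400·0.0000] = 16.7476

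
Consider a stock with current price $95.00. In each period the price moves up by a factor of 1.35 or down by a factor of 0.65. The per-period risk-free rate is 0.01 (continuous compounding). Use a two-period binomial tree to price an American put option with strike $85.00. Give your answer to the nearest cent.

$11.58

Risk-neutral probability p = (e^0.01 − 0.65)/(1.35 − 0.65) = 0.3601/0.7000 = 0.5144
Terminal stock prices: S_uu = 173.1, S_ud = 83.36, S_dd = 40.14
Terminal payoffs (K − S): max(-88.14, 0) = 0, max(1.638, 0) = 1.638, max(44.86, 0) = 44.86
Node u (S = 128.2): continuation = e^(−0.01)·[0.5144·0.0000 + 0.4856·1.6375] = 0.7873; exercise value = 0.0000 ≤ continuation, so V_u = 0.7873
Node d (S = 61.75): continuation = e^(−0.01)·[0.5144·1.6375 + 0.4856·44.8625] = 22.4042; exercise value = 23.2500 > continuation, so V_d = 23.2500 (exercise)
Node 0 (S = 95): continuation = e^(−0.01)·[0.5144·0.7873 + 0.4856·23.2500] = 11.5798; exercise value = 0.0000 ≤ continuation, so V_0 = 11.5798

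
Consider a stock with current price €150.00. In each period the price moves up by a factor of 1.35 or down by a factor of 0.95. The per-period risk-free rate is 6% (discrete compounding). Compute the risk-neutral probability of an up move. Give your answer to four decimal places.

p = 0.2750

Risk-neutral probability p = (1 + 0.06 − 0.95)/(1.35 − 0.95) = 0.1100/0.4000 = 0.2750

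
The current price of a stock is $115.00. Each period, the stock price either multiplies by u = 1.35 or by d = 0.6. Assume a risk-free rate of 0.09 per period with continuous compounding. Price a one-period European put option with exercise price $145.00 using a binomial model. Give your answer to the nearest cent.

Risk-neutral probability p = (e^0.09 − 0.6)/(1.35 − 0.6) = 0.4942/0.7500 = 0.6589
Terminal stock prices: S_u = 155.2, S_d = 69
Terminal payoffs (K − S): max(-10.25, 0) = 0, max(76, 0) = 76
Node 0 (S = 115): V_0 = e^(−0.09)·[0.6589·0.0000 + 0.3411·76.0000] = 23.6925

$23.69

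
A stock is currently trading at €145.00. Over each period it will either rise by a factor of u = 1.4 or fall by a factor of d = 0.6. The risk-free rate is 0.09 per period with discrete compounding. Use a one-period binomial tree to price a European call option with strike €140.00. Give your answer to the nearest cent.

Risk-neutral probability p = (1 + 0.09 − 0.6)/(1.4 − 0.6) = 0.4900/0.8000 = 0.6125
Terminal stock prices: S_u = 203, S_d = 87
Terminal payoffs (S − K): max(63, 0) = 63, max(-53, 0) = 0
Node 0 (S = 145): V_0 = 1/1.09·[0.6125·63.0000 + 0.3875·0.0000] = 35.4014

€35.40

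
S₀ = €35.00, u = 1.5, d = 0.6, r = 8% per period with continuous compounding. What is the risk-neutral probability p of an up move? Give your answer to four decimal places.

Risk-neutral probability p = (e^0.08 − 0.6)/(1.5 − 0.6) = 0.4833/0.9000 = 0.5370

p = 0.5370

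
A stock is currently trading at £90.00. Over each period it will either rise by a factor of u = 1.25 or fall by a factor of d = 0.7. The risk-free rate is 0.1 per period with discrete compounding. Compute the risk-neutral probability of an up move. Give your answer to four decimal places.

p = 0.7273

Risk-neutral probability p = (1 + 0.1 − 0.7)/(1.25 − 0.7) = 0.4000/0.5500 = 0.7273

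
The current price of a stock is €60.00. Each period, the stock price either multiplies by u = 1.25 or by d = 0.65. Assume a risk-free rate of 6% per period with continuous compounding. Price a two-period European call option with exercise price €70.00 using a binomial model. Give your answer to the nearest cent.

Risk-neutral probability p = (e^0.06 − 0.65)/(1.25 − 0.65) = 0.4118/0.6000 = 0.6864
Terminal stock prices: S_uu = 93.75, S_ud = 48.75, S_dd = 25.35
Terminal payoffs (S − K): max(23.75, 0) = 23.75, max(-21.25, 0) = 0, max(-44.65, 0) = 0
Node u (S = 75): V_u = e^(−0.06)·[0.6864·23.7500 + 0.3136·0.0000] = 15.3525
Node d (S = 39): V_d = e^(−0.06)·[0.6864·0.0000 + 0.3136·0.0000] = 0.0000
Node 0 (S = 60): V_0 = e^(−0.06)·[0.6864·15.3525 + 0.3136·0.0000] = 9.9242

€9.92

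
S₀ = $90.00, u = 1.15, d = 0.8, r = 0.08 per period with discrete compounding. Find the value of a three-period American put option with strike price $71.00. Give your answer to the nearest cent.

Risk-neutral probability p = (1 + 0.08 − 0.8)/(1.15 − 0.8) = 0.2800/0.3500 = 0.8000
Terminal stock prices: S_uuu = 136.9, S_uud = 95.22, S_udd = 66.24, S_ddd = 46.08
Terminal payoffs (K − S): max(-65.88, 0) = 0, max(-24.22, 0) = 0, max(4.76, 0) = 4.76, max(24.92, 0) = 24.92
Node uu (S = 119): continuation = 1/1.08·[0.8000·0.0000 + 0.2000·0.0000] = 0.0000; exercise value = 0.0000 ≤ continuation, so V_uu = 0.0000
Node ud (S = 82.8): continuation = 1/1.08·[0.8000·0.0000 + 0.2000·4.7600] = 0.8815; exercise value = 0.0000 ≤ continuation, so V_ud = 0.8815
Node dd (S = 57.6): continuation = 1/1.08·[0.8000·4.7600 + 0.2000·24.9200] = 8.1407; exercise value = 13.4000 > continuation, so V_dd = 13.4000 (exercise)
Node u (S = 103.5): continuation = 1/1.08·[0.8000·0.0000 + 0.2000·0.8815] = 0.1632; exercise value = 0.0000 ≤ continuation, so V_u = 0.1632
Node d (S = 72): continuation = 1/1.08·[0.8000·0.8815 + 0.2000·13.4000] = 3.1344; exercise value = 0.0000 ≤ continuation, so V_d = 3.1344
Node 0 (S = 90): continuation = 1/1.08·[0.8000·0.1632 + 0.2000·3.1344] = 0.7014; exercise value = 0.0000 ≤ continuation, so V_0 = 0.7014

$0.70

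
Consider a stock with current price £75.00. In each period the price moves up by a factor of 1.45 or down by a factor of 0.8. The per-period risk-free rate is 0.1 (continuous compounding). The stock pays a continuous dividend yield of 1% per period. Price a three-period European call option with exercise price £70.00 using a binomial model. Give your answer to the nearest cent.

Per-period risk-free factor R = e^0.1 = 1.1052; dividend-adjusted growth = e^(0.1−0.01) = 1.0942.
Risk-neutral probability p = (1.0942 − 0.8)/(1.45 − 0.8) = 0.2942/0.6500 = 0.4526
Terminal stock prices: S_uuu = 228.6, S_uud = 126.2, S_udd = 69.6, S_ddd = 38.4
Terminal payoffs (S − K): max(158.6, 0) = 158.6, max(56.15, 0) = 56.15, max(-0.4, 0) = 0, max(-31.6, 0) = 0
Node uu (S = 157.7): V_uu = e^(−0.1)·[0.4526·158.6469 + 0.5474·56.1500] = 92.7799
Node ud (S = 87): V_ud = e^(−0.1)·[0.4526·56.1500 + 0.5474·0.0000] = 22.9938
Node dd (S = 48): V_dd = e^(−0.1)·[0.4526·0.0000 + 0.5474·0.0000] = 0.0000
Node u (S = 108.8): V_u = e^(−0.1)·[0.4526·92.7799 + 0.5474·22.9938] = 49.3836
Node d (S = 60): V_d = e^(−0.1)·[0.4526·22.9938 + 0.5474·0.0000] = 9.4162
Node 0 (S = 75): V_0 = e^(−0.1)·[0.4526·49.3836 + 0.5474·9.4162] = 24.8871

£24.89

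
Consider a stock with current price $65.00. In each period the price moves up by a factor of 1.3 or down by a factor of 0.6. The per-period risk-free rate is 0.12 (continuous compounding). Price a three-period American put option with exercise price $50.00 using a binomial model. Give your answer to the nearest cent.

$3.03

Risk-neutral probability p = (e^0.12 − 0.6)/(1.3 − 0.6) = 0.5275/0.7000 = 0.7536
Terminal stock prices: S_uuu = 142.8, S_uud = 65.91, S_udd = 30.42, S_ddd = 14.04
Terminal payoffs (K − S): max(-92.81, 0) = 0, max(-15.91, 0) = 0, max(19.58, 0) = 19.58, max(35.96, 0) = 35.96
Node uu (S = 109.9): continuation = e^(−0.12)·[0.7536·0.0000 + 0.2464·0.0000] = 0.0000; exercise value = 0.0000 ≤ continuation, so V_uu = 0.0000
Node ud (S = 50.7): continuation = e^(−0.12)·[0.7536·0.0000 + 0.2464·19.5800] = 4.2795; exercise value = 0.0000 ≤ continuation, so V_ud = 4.2795
Node dd (S = 23.4): continuation = e^(−0.12)·[0.7536·19.5800 + 0.2464·35.9600] = 20.9460; exercise value = 26.6000 > continuation, so V_dd = 26.6000 (exercise)
Node u (S = 84.5): continuation = e^(−0.12)·[0.7536·0.0000 + 0.2464·4.2795] = 0.9354; exercise value = 0.0000 ≤ continuation, so V_u = 0.9354
Node d (S = 39): continuation = e^(−0.12)·[0.7536·4.2795 + 0.2464·26.6000] = 8.6741; exercise value = 11.0000 > continuation, so V_d = 11.0000 (exercise)
Node 0 (S = 65): continuation = e^(−0.12)·[0.7536·0.9354 + 0.2464·11.0000] = 3.0294; exercise value = 0.0000 ≤ continuation, so V_0 = 3.0294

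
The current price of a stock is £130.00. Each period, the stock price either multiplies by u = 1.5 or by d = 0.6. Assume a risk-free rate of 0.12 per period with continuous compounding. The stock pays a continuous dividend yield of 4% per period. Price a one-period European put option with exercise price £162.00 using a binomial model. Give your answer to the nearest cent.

£34.50

Per-period risk-free factor R = e^0.12 = 1.1275; dividend-adjusted growth = e^(0.12−0.04) = 1.0833.
Risk-neutral probability p = (1.0833 − 0.6)/(1.5 − 0.6) = 0.4833/0.9000 = 0.5370
Terminal stock prices: S_u = 195, S_d = 78
Terminal payoffs (K − S): max(-33, 0) = 0, max(84, 0) = 84
Node 0 (S = 130): V_0 = e^(−0.12)·[0.5370·0.0000 + 0.4630·84.0000] = 34.4952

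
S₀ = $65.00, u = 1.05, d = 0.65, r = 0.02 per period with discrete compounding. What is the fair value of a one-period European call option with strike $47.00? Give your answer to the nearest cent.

Risk-neutral probability p = (1 + 0.02 − 0.65)/(1.05 − 0.65) = 0.3700/0.4000 = 0.9250
Terminal stock prices: S_u = 68.25, S_d = 42.25
Terminal payoffs (S − K): max(21.25, 0) = 21.25, max(-4.75, 0) = 0
Node 0 (S = 65): V_0 = 1/1.02·[0.9250·21.2500 + 0.0750·0.0000] = 19.2708

$19.27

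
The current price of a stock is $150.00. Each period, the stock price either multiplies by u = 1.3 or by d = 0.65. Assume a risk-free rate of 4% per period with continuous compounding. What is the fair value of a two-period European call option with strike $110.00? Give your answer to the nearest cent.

Risk-neutral probability p = (e^0.04 − 0.65)/(1.3 − 0.65) = 0.3908/0.6500 = 0.6012
Terminal stock prices: S_uu = 253.5, S_ud = 126.8, S_dd = 63.38
Terminal payoffs (S − K): max(143.5, 0) = 143.5, max(16.75, 0) = 16.75, max(-46.62, 0) = 0
Node u (S = 195): V_u = e^(−0.04)·[0.6012·143.5000 + 0.3988·16.7500] = 89.3132
Node d (S = 97.5): V_d = e^(−0.04)·[0.6012·16.7500 + 0.3988·0.0000] = 9.6760
Node 0 (S = 150): V_0 = e^(−0.04)·[0.6012·89.3132 + 0.3988·9.6760] = 55.3008

$55.30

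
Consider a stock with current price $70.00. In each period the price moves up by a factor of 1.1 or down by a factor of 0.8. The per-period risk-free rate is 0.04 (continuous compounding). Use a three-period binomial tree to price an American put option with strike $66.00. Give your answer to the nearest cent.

Risk-neutral probability p = (e^0.04 − 0.8)/(1.1 − 0.8) = 0.2408/0.3000 = 0.8027
Terminal stock prices: S_uuu = 93.17, S_uud = 67.76, S_udd = 49.28, S_ddd = 35.84
Terminal payoffs (K − S): max(-27.17, 0) = 0, max(-1.76, 0) = 0, max(16.72, 0) = 16.72, max(30.16, 0) = 30.16
Node uu (S = 84.7): continuation = e^(−0.04)·[0.8027·0.0000 + 0.1973·0.0000] = 0.0000; exercise value = 0.0000 ≤ continuation, so V_uu = 0.0000
Node ud (S = 61.6): continuation = e^(−0.04)·[0.8027·0.0000 + 0.1973·16.7200] = 3.1695; exercise value = 4.4000 > continuation, so V_ud = 4.4000 (exercise)
Node dd (S = 44.8): continuation = e^(−0.04)·[0.8027·16.7200 + 0.1973·30.1600] = 18.6121; exercise value = 21.2000 > continuation, so V_dd = 21.2000 (exercise)
Node u (S = 77): continuation = e^(−0.04)·[0.8027·0.0000 + 0.1973·4.4000] = 0.8341; exercise value = 0.0000 ≤ continuation, so V_u = 0.8341
Node d (S = 56): continuation = e^(−0.04)·[0.8027·4.4000 + 0.1973·21.2000] = 7.4121; exercise value = 10.0000 > continuation, so V_d = 10.0000 (exercise)
Node 0 (S = 70): continuation = e^(−0.04)·[0.8027·0.8341 + 0.1973·10.0000] = 2.5389; exercise value = 0.0000 ≤ continuation, so V_0 = 2.5389

$2.54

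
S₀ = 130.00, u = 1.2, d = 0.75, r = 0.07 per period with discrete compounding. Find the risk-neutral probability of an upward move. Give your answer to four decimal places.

Risk-neutral probability p = (1 + 0.07 − 0.75)/(1.2 − 0.75) = 0.3200/0.4500 = 0.7111

p = 0.7111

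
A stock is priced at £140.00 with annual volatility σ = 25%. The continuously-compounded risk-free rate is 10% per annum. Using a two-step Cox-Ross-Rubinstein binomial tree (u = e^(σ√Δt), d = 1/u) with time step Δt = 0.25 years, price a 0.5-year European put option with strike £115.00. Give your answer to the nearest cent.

£1.05

CRR parameters: u = e^(σ√Δt) = e^(0.25·√0.25) = 1.1331, d = 1/u = 0.8825
Per-period rate: rΔt = 0.1·0.25 = 0.025, so R = e^0.025 = 1.0253
Risk-neutral probability p = (e^0.025 − 0.8825)/(1.1331 − 0.8825) = 0.1428/0.2507 = 0.5698
Terminal stock prices: S_uu = 179.8, S_ud = 140, S_dd = 109
Terminal payoffs (K − S): max(-64.76, 0) = 0, max(-25, 0) = 0, max(5.968, 0) = 5.968
Node u (S = 158.6): V_u = e^(−0.025)·[0.5698·0.0000 + 0.4302·0.0000] = 0.0000
Node d (S = 123.5): V_d = e^(−0.025)·[0.5698·0.0000 + 0.4302·5.9679] = 2.5041
Node 0 (S = 140): V_0 = e^(−0.025)·[0.5698·0.0000 + 0.4302·2.5041] = 1.0507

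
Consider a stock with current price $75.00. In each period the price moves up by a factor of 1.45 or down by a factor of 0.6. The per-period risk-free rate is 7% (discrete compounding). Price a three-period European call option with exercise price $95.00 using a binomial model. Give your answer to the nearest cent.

$18.44

Risk-neutral probability p = (1 + 0.07 − 0.6)/(1.45 − 0.6) = 0.4700/0.8500 = 0.5529
Terminal stock prices: S_uuu = 228.6, S_uud = 94.61, S_udd = 39.15, S_ddd = 16.2
Terminal payoffs (S − K): max(133.6, 0) = 133.6, max(-0.3875, 0) = 0, max(-55.85, 0) = 0, max(-78.8, 0) = 0
Node uu (S = 157.7): V_uu = 1/1.07·[0.5529·133.6469 + 0.4471·0.0000] = 69.0644
Node ud (S = 65.25): V_ud = 1/1.07·[0.5529·0.0000 + 0.4471·0.0000] = 0.0000
Node dd (S = 27): V_dd = 1/1.07·[0.5529·0.0000 + 0.4471·0.0000] = 0.0000
Node u (S = 108.8): V_u = 1/1.07·[0.5529·69.0644 + 0.4471·0.0000] = 35.6902
Node d (S = 45): V_d = 1/1.07·[0.5529·0.0000 + 0.4471·0.0000] = 0.0000
Node 0 (S = 75): V_0 = 1/1.07·[0.5529·35.6902 + 0.4471·0.0000] = 18.4435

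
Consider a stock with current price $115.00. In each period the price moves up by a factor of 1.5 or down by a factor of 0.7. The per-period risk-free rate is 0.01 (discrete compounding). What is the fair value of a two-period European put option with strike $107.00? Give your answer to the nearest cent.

Risk-neutral probability p = (1 + 0.01 − 0.7)/(1.5 − 0.7) = 0.3100/0.8000 = 0.3875
Terminal stock prices: S_uu = 258.8, S_ud = 120.7, S_dd = 56.35
Terminal payoffs (K − S): max(-151.8, 0) = 0, max(-13.75, 0) = 0, max(50.65, 0) = 50.65
Node u (S = 172.5): V_u = 1/1.01·[0.3875·0.0000 + 0.6125·0.0000] = 0.0000
Node d (S = 80.5): V_d = 1/1.01·[0.3875·0.0000 + 0.6125·50.6500] = 30.7160
Node 0 (S = 115): V_0 = 1/1.01·[0.3875·0.0000 + 0.6125·30.7160] = 18.6273

$18.63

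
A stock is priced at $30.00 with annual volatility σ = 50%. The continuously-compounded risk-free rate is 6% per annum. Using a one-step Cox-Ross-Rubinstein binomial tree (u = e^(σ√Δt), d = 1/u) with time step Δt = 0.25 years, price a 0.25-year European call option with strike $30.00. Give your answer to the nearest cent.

CRR parameters: u = e^(σ√Δt) = e^(0.5·√0.25) = 1.2840, d = 1/u = 0.7788
Per-period rate: rΔt = 0.06·0.25 = 0.015, so R = e^0.015 = 1.0151
Risk-neutral probability p = (e^0.015 − 0.7788)/(1.2840 − 0.7788) = 0.2363/0.5052 = 0.4677
Terminal stock prices: S_u = 38.52, S_d = 23.36
Terminal payoffs (S − K): max(8.521, 0) = 8.521, max(-6.636, 0) = 0
Node 0 (S = 30): V_0 = e^(−0.015)·[0.4677·8.5208 + 0.5323·0.0000] = 3.9261

$3.93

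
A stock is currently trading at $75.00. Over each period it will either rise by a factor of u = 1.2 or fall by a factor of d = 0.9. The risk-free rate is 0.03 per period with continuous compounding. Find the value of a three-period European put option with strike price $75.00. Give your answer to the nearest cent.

Risk-neutral probability p = (e^0.03 − 0.9)/(1.2 − 0.9) = 0.1305/0.3000 = 0.4348
Terminal stock prices: S_uuu = 129.6, S_uud = 97.2, S_udd = 72.9, S_ddd = 54.68
Terminal payoffs (K − S): max(-54.6, 0) = 0, max(-22.2, 0) = 0, max(2.1, 0) = 2.1, max(20.32, 0) = 20.32
Node uu (S = 108): V_uu = e^(−0.03)·[0.4348·0.0000 + 0.5652·0.0000] = 0.0000
Node ud (S = 81): V_ud = e^(−0.03)·[0.4348·0.0000 + 0.5652·2.1000] = 1.1517
Node dd (S = 60.75): V_dd = e^(−0.03)·[0.4348·2.1000 + 0.5652·20.3250] = 12.0334
Node u (S = 90): V_u = e^(−0.03)·[0.4348·0.0000 + 0.5652·1.1517] = 0.6317
Node d (S = 67.5): V_d = e^(−0.03)·[0.4348·1.1517 + 0.5652·12.0334] = 7.0857
Node 0 (S = 75): V_0 = e^(−0.03)·[0.4348·0.6317 + 0.5652·7.0857] = 4.1527

$4.15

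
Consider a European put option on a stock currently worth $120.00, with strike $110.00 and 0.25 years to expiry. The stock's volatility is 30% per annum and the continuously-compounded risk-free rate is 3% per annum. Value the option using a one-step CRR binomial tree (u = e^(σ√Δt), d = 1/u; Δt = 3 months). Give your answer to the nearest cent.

CRR parameters: u = e^(σ√Δt) = e^(0.3·√0.25) = 1.1618, d = 1/u = 0.8607
Per-period rate: rΔt = 0.03·0.25 = 0.0075, so R = e^0.0075 = 1.0075
Risk-neutral probability p = (e^0.0075 − 0.8607)/(1.1618 − 0.8607) = 0.1468/0.3011 = 0.4876
Terminal stock prices: S_u = 139.4, S_d = 103.3
Terminal payoffs (K − S): max(-29.42, 0) = 0, max(6.715, 0) = 6.715
Node 0 (S = 120): V_0 = e^(−0.0075)·[0.4876·0.0000 + 0.5124·6.7150] = 3.4153

$3.42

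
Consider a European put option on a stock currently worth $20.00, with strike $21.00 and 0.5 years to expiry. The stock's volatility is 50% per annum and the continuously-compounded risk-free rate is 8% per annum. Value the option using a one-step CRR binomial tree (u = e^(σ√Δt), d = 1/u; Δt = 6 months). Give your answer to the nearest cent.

CRR parameters: u = e^(σ√Δt) = e^(0.5·√0.5) = 1.4241, d = 1/u = 0.7022
Per-period rate: rΔt = 0.08·0.5 = 0.04, so R = e^0.04 = 1.0408
Risk-neutral probability p = (e^0.04 − 0.7022)/(1.4241 − 0.7022) = 0.3386/0.7219 = 0.4691
Terminal stock prices: S_u = 28.48, S_d = 14.04
Terminal payoffs (K − S): max(-7.482, 0) = 0, max(6.956, 0) = 6.956
Node 0 (S = 20): V_0 = e^(−0.04)·[0.4691·0.0000 + 0.5309·6.9562] = 3.5486

$3.55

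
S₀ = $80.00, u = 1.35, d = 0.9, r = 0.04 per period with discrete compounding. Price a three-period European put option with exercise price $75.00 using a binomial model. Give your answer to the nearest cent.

$4.85

Risk-neutral probability p = (1 + 0.04 − 0.9)/(1.35 − 0.9) = 0.1400/0.4500 = 0.3111
Terminal stock prices: S_uuu = 196.8, S_uud = 131.2, S_udd = 87.48, S_ddd = 58.32
Terminal payoffs (K − S): max(-121.8, 0) = 0, max(-56.22, 0) = 0, max(-12.48, 0) = 0, max(16.68, 0) = 16.68
Node uu (S = 145.8): V_uu = 1/1.04·[0.3111·0.0000 + 0.6889·0.0000] = 0.0000
Node ud (S = 97.2): V_ud = 1/1.04·[0.3111·0.0000 + 0.6889·0.0000] = 0.0000
Node dd (S = 64.8): V_dd = 1/1.04·[0.3111·0.0000 + 0.6889·16.6800] = 11.0487
Node u (S = 108): V_u = 1/1.04·[0.3111·0.0000 + 0.6889·0.0000] = 0.0000
Node d (S = 72): V_d = 1/1.04·[0.3111·0.0000 + 0.6889·11.0487] = 7.3186
Node 0 (S = 80): V_0 = 1/1.04·[0.3111·0.0000 + 0.6889·7.3186] = 4.8478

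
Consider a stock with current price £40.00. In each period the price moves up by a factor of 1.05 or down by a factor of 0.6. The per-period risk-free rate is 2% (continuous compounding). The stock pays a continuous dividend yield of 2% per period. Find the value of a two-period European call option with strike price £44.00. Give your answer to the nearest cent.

Per-period risk-free factor R = e^0.02 = 1.0202; dividend-adjusted growth = e^(0.02−0.02) = 1.0000.
Risk-neutral probability p = (1.0000 − 0.6)/(1.05 − 0.6) = 0.4000/0.4500 = 0.8889
Terminal stock prices: S_uu = 44.1, S_ud = 25.2, S_dd = 14.4
Terminal payoffs (S − K): max(0.1, 0) = 0.1, max(-18.8, 0) = 0, max(-29.6, 0) = 0
Node u (S = 42): V_u = e^(−0.02)·[0.8889·0.1000 + 0.1111·0.0000] = 0.0871
Node d (S = 24): V_d = e^(−0.02)·[0.8889·0.0000 + 0.1111·0.0000] = 0.0000
Node 0 (S = 40): V_0 = e^(−0.02)·[0.8889·0.0871 + 0.1111·0.0000] = 0.0759

£0.08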